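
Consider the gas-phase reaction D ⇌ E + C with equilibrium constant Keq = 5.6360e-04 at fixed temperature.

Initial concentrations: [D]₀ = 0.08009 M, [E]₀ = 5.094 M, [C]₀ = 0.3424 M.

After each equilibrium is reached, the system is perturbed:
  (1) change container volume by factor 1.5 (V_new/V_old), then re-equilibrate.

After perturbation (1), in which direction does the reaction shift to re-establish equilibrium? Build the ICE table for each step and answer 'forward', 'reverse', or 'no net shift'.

Direction: forward

Q₀ = 21.78 vs Keq = 5.6360e-04 ⇒ Q>K, reverse
Step 1:
                   D          E          C
  init       0.08009      5.094     0.3424
  Δ           0.3423    -0.3423    -0.3423
  eq          0.4224      4.752 5.0106e-05
  solve Keq expr → x = -0.3423; check Q = 5.6360e-04
Then change container volume by factor 1.5 (V_new/V_old).
Step 2:
                   D          E          C
  init        0.2816      3.168 3.3404e-05
  Δ       -1.6699e-05 1.6699e-05 1.6699e-05
  eq          0.2816      3.168 5.0103e-05
  solve Keq expr → x = 1.6699e-05; check Q = 5.6360e-04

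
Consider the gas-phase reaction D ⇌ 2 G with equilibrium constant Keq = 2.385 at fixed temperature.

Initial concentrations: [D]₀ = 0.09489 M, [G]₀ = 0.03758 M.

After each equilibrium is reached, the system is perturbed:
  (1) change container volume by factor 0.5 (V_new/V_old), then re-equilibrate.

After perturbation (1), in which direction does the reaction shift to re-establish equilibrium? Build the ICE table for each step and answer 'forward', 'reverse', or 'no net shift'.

Direction: reverse

Q₀ = 0.01488 vs Keq = 2.385 ⇒ Q<K, forward
Step 1:
                    D           G
  init        0.09489     0.03758
  Δ          -0.07889      0.1578
  eq            0.016      0.1954
  solve Keq expr → x = 0.07889; check Q = 2.385
Then change container volume by factor 0.5 (V_new/V_old).
Step 2:
                    D           G
  init          0.032      0.3907
  Δ           0.01973    -0.03946
  eq          0.05173      0.3513
  solve Keq expr → x = -0.01973; check Q = 2.385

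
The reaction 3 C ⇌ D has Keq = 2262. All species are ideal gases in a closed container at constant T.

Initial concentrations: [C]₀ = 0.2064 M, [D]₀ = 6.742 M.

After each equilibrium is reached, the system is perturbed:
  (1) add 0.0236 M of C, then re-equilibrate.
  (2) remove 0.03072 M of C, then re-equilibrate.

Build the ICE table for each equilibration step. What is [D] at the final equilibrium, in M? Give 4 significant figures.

Q₀ = 766.8 vs Keq = 2262 ⇒ Q<K, forward
Step 1:
                    C           D
  I            0.2064       6.742
  C          -0.06234     0.02078
  E            0.1441       6.763
  solve Keq expr → x = 0.02078; check Q = 2262
Then add 0.0236 M of C.
Step 2:
                    C           D
  I            0.1677       6.763
  C          -0.02354    0.007848
  E            0.1441       6.771
  solve Keq expr → x = 0.007848; check Q = 2262
Then remove 0.03072 M of C.
Step 3:
                    C           D
  I            0.1134       6.771
  C           0.03065    -0.01022
  E             0.144        6.76
  solve Keq expr → x = -0.01022; check Q = 2262

[D]_eq = 6.76 M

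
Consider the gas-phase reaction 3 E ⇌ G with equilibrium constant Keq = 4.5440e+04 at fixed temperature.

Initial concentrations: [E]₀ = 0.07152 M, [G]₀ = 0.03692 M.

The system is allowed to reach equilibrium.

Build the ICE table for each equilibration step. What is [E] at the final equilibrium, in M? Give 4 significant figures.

Q₀ = 100.9 vs Keq = 4.5440e+04 ⇒ Q<K, forward
Step 1:
                  E         G
  I         0.07152   0.03692
  C        -0.06073   0.02024
  E         0.01079   0.05716
  solve Keq expr → x = 0.02024; check Q = 4.5440e+04

[E]_eq = 0.01079 M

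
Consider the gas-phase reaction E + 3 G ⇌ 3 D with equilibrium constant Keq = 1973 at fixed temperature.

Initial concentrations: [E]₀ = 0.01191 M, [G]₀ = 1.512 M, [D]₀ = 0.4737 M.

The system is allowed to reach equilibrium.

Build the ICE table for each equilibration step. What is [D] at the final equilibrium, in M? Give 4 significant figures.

Q₀ = 2.582 vs Keq = 1973 ⇒ Q<K, forward
Step 1:
                    E           G           D
  I           0.01191       1.512      0.4737
  C          -0.01189    -0.03567     0.03567
  E        2.0817e-05       1.476      0.5094
  solve Keq expr → x = 0.01189; check Q = 1973

[D]_eq = 0.5094 M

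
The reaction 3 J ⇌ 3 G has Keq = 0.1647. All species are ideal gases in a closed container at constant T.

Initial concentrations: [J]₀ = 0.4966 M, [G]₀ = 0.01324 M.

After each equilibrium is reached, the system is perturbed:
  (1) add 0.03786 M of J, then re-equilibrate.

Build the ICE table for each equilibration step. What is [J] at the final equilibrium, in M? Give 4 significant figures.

Q₀ = 1.8952e-05 vs Keq = 0.1647 ⇒ Q<K, forward
Step 1:
                    J           G
  I            0.4966     0.01324
  C           -0.1673      0.1673
  E            0.3293      0.1805
  solve Keq expr → x = 0.05576; check Q = 0.1647
Then add 0.03786 M of J.
Step 2:
                    J           G
  I            0.3672      0.1805
  C           -0.0134      0.0134
  E            0.3538      0.1939
  solve Keq expr → x = 0.004468; check Q = 0.1647

[J]_eq = 0.3538 M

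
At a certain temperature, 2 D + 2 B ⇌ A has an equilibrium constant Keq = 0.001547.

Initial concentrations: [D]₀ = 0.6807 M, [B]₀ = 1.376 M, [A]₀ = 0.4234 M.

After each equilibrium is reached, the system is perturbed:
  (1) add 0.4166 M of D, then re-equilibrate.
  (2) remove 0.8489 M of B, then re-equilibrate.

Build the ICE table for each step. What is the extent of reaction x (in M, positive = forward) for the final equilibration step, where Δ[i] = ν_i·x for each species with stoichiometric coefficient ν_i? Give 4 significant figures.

Q₀ = 0.4826 vs Keq = 0.001547 ⇒ Q>K, reverse
Step 1:
                  D         B         A
  Initial    0.6807     1.376    0.4234
  Change     0.8137    0.8137   -0.4068
  Equil       1.494      2.19   0.01656
  solve Keq expr → x = -0.4068; check Q = 0.001547
Then add 0.4166 M of D.
Step 2:
                  D         B         A
  Initial     1.911      2.19   0.01656
  Change   -0.01905  -0.01905  0.009525
  Equil       1.892     2.171   0.02609
  solve Keq expr → x = 0.009525; check Q = 0.001547
Then remove 0.8489 M of B.
Step 3:
                  D         B         A
  Initial     1.892     1.322   0.02609
  Change    0.03123   0.03123  -0.01562
  Equil       1.923     1.353   0.01047
  solve Keq expr → x = -0.01562; check Q = 0.001547

x = -0.01562 M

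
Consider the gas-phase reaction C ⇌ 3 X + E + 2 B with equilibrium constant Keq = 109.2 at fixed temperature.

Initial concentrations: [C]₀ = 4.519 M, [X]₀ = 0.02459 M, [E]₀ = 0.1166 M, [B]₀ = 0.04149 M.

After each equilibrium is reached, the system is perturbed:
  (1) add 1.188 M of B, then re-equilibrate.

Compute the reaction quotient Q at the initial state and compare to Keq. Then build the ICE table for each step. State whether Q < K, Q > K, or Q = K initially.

Q₀ = 6.6042e-10; Q < K (proceeds forward)

Q₀ = 6.6042e-10 vs Keq = 109.2 ⇒ Q<K, forward
Step 1:
                   C          X          E          B
  I            4.519    0.02459     0.1166    0.04149
  C           -1.194      3.582      1.194      2.388
  E            3.325      3.607      1.311       2.43
  solve Keq expr → x = 1.194; check Q = 109.2
Then add 1.188 M of B.
Step 2:
                   C          X          E          B
  I            3.325      3.607      1.311      3.618
  C            0.161     -0.483     -0.161     -0.322
  E            3.486      3.124       1.15      3.296
  solve Keq expr → x = -0.161; check Q = 109.2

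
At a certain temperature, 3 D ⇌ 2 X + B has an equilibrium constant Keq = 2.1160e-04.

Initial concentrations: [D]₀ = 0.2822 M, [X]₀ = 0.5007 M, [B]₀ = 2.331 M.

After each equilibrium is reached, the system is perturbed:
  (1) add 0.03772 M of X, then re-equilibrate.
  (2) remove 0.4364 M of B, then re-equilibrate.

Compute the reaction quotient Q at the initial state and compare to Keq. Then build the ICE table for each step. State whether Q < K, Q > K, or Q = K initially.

Q₀ = 26; Q > K (proceeds reverse)

Q₀ = 26 vs Keq = 2.1160e-04 ⇒ Q>K, reverse
Step 1:
                  D         X         B
  Initial    0.2822    0.5007     2.331
  Change     0.7355   -0.4904   -0.2452
  Equil       1.018   0.01034     2.086
  solve Keq expr → x = -0.2452; check Q = 2.1160e-04
Then add 0.03772 M of X.
Step 2:
                  D         X         B
  Initial     1.018   0.04806     2.086
  Change    0.05523  -0.03682  -0.01841
  Equil       1.073   0.01124     2.067
  solve Keq expr → x = -0.01841; check Q = 2.1160e-04
Then remove 0.4364 M of B.
Step 3:
                  D         X         B
  Initial     1.073   0.01124     1.631
  Change  -0.002064  0.001376 6.8801e-04
  Equil       1.071   0.01262     1.632
  solve Keq expr → x = 6.8801e-04; check Q = 2.1160e-04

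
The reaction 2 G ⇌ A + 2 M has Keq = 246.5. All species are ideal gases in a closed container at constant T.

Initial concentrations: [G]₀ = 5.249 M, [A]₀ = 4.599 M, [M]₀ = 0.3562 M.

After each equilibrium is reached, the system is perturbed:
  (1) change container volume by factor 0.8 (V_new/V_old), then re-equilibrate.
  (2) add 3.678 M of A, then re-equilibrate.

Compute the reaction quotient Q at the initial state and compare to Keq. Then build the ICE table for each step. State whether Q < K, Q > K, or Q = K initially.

Q₀ = 0.02118 vs Keq = 246.5 ⇒ Q<K, forward
Step 1:
                   G          A          M
  Initial      5.249      4.599     0.3562
  Change      -4.449      2.225      4.449
  Equil       0.7996      6.824      4.806
  solve Keq expr → x = 2.225; check Q = 246.5
Then change container volume by factor 0.8 (V_new/V_old).
Step 2:
                   G          A          M
  Initial     0.9995       8.53      6.007
  Change     0.09683   -0.04842   -0.09683
  Equil        1.096      8.481       5.91
  solve Keq expr → x = -0.04842; check Q = 246.5
Then add 3.678 M of A.
Step 3:
                   G          A          M
  Initial      1.096      12.16       5.91
  Change      0.1733   -0.08666    -0.1733
  Equil         1.27      12.07      5.737
  solve Keq expr → x = -0.08666; check Q = 246.5

Q₀ = 0.02118; Q < K (proceeds forward)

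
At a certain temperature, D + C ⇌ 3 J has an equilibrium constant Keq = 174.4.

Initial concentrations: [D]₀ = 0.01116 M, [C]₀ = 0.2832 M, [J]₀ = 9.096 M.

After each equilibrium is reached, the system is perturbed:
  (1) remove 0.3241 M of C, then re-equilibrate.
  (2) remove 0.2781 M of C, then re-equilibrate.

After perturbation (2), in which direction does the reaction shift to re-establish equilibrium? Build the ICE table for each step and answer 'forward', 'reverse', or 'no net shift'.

Direction: reverse

Q₀ = 2.3812e+05 vs Keq = 174.4 ⇒ Q>K, reverse
Step 1:
                   D          C          J
  Initial    0.01116     0.2832      9.096
  Change           1          1     -3.001
  Equil        1.011      1.284      6.095
  solve Keq expr → x = -1; check Q = 174.4
Then remove 0.3241 M of C.
Step 2:
                   D          C          J
  Initial      1.011     0.9594      6.095
  Change     0.08419    0.08419    -0.2526
  Equil        1.096      1.044      5.842
  solve Keq expr → x = -0.08419; check Q = 174.4
Then remove 0.2781 M of C.
Step 3:
                   D          C          J
  Initial      1.096     0.7655      5.842
  Change      0.0839     0.0839    -0.2517
  Equil         1.18     0.8494      5.591
  solve Keq expr → x = -0.0839; check Q = 174.4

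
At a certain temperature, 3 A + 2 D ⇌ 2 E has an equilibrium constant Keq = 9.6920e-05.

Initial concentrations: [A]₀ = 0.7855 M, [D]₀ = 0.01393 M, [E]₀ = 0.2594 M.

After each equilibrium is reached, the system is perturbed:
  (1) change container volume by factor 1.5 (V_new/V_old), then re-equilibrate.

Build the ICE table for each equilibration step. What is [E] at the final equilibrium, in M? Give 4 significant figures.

Q₀ = 715.5 vs Keq = 9.6920e-05 ⇒ Q>K, reverse
Step 1:
                  A         D         E
  Initial    0.7855   0.01393    0.2594
  Change     0.3841     0.256    -0.256
  Equil        1.17      0.27  0.003362
  solve Keq expr → x = -0.128; check Q = 9.6920e-05
Then change container volume by factor 1.5 (V_new/V_old).
Step 2:
                  A         D         E
  Initial    0.7797      0.18  0.002241
  Change   0.001516  0.001011 -0.001011
  Equil      0.7812     0.181   0.00123
  solve Keq expr → x = -5.0538e-04; check Q = 9.6920e-05

[E]_eq = 0.00123 M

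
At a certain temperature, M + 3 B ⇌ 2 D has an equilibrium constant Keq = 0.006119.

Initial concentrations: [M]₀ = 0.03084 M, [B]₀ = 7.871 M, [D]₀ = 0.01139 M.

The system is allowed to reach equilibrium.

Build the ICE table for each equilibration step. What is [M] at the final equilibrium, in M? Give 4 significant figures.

[M]_eq = 0.001684 M

Q₀ = 8.6267e-06 vs Keq = 0.006119 ⇒ Q<K, forward
Step 1:
                   M          B          D
  I          0.03084      7.871    0.01139
  C         -0.02916   -0.08747    0.05831
  E         0.001684      7.784     0.0697
  solve Keq expr → x = 0.02916; check Q = 0.006119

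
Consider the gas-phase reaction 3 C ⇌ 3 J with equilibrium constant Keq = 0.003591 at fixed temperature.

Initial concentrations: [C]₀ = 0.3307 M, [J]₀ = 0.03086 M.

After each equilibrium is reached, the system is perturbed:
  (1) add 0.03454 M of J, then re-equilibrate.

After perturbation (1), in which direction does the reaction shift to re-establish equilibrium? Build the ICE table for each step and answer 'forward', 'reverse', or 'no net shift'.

Direction: reverse

Q₀ = 8.1262e-04 vs Keq = 0.003591 ⇒ Q<K, forward
Step 1:
                  C         J
  Initial    0.3307   0.03086
  Change   -0.01715   0.01715
  Equil      0.3135   0.04801
  solve Keq expr → x = 0.005718; check Q = 0.003591
Then add 0.03454 M of J.
Step 2:
                  C         J
  Initial    0.3135   0.08255
  Change    0.02995  -0.02995
  Equil      0.3435    0.0526
  solve Keq expr → x = -0.009984; check Q = 0.003591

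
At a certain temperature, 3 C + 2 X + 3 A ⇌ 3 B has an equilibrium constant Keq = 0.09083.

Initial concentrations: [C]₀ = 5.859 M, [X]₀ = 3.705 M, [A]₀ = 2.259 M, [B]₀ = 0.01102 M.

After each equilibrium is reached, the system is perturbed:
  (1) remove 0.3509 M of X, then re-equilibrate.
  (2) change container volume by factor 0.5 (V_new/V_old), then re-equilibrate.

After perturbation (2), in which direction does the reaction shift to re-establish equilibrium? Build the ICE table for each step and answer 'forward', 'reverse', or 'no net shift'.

Direction: forward

Q₀ = 4.2048e-11 vs Keq = 0.09083 ⇒ Q<K, forward
Step 1:
                  C         X         A         B
  init        5.859     3.705     2.259   0.01102
  Δ          -1.748    -1.165    -1.748     1.748
  eq          4.111      2.54    0.5112     1.759
  solve Keq expr → x = 0.5826; check Q = 0.09083
Then remove 0.3509 M of X.
Step 2:
                  C         X         A         B
  init        4.111     2.189    0.5112     1.759
  Δ         0.03404   0.02269   0.03404  -0.03404
  eq          4.145     2.212    0.5453     1.725
  solve Keq expr → x = -0.01135; check Q = 0.09083
Then change container volume by factor 0.5 (V_new/V_old).
Step 3:
                  C         X         A         B
  init        8.291     4.423     1.091     3.449
  Δ         -0.6224   -0.4149   -0.6224    0.6224
  eq          7.668     4.008    0.4682     4.072
  solve Keq expr → x = 0.2075; check Q = 0.09083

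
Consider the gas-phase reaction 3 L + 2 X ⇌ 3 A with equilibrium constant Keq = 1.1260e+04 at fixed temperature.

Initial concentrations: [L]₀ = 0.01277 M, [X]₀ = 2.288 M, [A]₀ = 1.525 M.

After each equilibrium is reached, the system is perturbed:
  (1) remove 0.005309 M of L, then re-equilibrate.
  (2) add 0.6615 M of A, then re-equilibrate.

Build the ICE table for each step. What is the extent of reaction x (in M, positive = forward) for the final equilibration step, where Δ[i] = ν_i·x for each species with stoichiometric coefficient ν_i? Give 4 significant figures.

x = -0.005436 M

Q₀ = 3.2533e+05 vs Keq = 1.1260e+04 ⇒ Q>K, reverse
Step 1:
                  L         X         A
  I         0.01277     2.288     1.525
  C         0.02557   0.01705  -0.02557
  E         0.03834     2.305     1.499
  solve Keq expr → x = -0.008523; check Q = 1.1260e+04
Then remove 0.005309 M of L.
Step 2:
                  L         X         A
  I         0.03303     2.305     1.499
  C         0.00514  0.003427  -0.00514
  E         0.03817     2.308     1.494
  solve Keq expr → x = -0.001713; check Q = 1.1260e+04
Then add 0.6615 M of A.
Step 3:
                  L         X         A
  I         0.03817     2.308     2.156
  C         0.01631   0.01087  -0.01631
  E         0.05448     2.319     2.139
  solve Keq expr → x = -0.005436; check Q = 1.1260e+04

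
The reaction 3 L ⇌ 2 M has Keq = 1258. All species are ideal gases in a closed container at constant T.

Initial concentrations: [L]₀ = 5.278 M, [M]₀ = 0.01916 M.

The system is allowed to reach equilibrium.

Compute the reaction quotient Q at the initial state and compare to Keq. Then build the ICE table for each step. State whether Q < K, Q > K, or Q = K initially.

Q₀ = 2.4968e-06; Q < K (proceeds forward)

Q₀ = 2.4968e-06 vs Keq = 1258 ⇒ Q<K, forward
Step 1:
                  L         M
  I           5.278   0.01916
  C          -5.069     3.379
  E          0.2094     3.398
  solve Keq expr → x = 1.69; check Q = 1258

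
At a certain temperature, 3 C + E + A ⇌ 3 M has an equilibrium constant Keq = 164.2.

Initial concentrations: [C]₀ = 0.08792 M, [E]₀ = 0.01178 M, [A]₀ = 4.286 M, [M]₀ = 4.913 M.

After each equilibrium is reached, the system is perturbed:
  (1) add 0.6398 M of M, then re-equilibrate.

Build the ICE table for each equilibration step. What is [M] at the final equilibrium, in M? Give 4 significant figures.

[M]_eq = 4.809 M

Q₀ = 3.4560e+06 vs Keq = 164.2 ⇒ Q>K, reverse
Step 1:
                    C           E           A           M
  init        0.08792     0.01178       4.286       4.913
  Δ            0.6713      0.2238      0.2238     -0.6713
  eq           0.7592      0.2355        4.51       4.242
  solve Keq expr → x = -0.2238; check Q = 164.2
Then add 0.6398 M of M.
Step 2:
                    C           E           A           M
  init         0.7592      0.2355        4.51       4.882
  Δ           0.07249     0.02416     0.02416    -0.07249
  eq           0.8317      0.2597       4.534       4.809
  solve Keq expr → x = -0.02416; check Q = 164.2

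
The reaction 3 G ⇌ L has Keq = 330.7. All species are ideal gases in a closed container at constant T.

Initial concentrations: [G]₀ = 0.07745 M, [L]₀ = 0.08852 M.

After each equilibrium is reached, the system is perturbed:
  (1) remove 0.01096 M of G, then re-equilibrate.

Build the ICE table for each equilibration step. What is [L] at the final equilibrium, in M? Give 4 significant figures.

Q₀ = 190.5 vs Keq = 330.7 ⇒ Q<K, forward
Step 1:
                   G          L
  I          0.07745    0.08852
  C         -0.01204   0.004014
  E          0.06541    0.09253
  solve Keq expr → x = 0.004014; check Q = 330.7
Then remove 0.01096 M of G.
Step 2:
                   G          L
  I          0.05445    0.09253
  C          0.01015  -0.003384
  E           0.0646    0.08915
  solve Keq expr → x = -0.003384; check Q = 330.7

[L]_eq = 0.08915 M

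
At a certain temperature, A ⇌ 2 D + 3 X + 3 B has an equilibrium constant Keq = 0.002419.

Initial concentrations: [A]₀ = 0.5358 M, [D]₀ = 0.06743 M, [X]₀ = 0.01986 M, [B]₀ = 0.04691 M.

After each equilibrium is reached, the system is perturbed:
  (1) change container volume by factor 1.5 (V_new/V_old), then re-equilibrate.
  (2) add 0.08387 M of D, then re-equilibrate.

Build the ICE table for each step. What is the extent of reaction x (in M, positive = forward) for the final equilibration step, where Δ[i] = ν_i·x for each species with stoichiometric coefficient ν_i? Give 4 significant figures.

Q₀ = 6.8618e-12 vs Keq = 0.002419 ⇒ Q<K, forward
Step 1:
                    A           D           X           B
  Initial      0.5358     0.06743     0.01986     0.04691
  Change      -0.1384      0.2767      0.4151      0.4151
  Equil        0.3974      0.3442       0.435       0.462
  solve Keq expr → x = 0.1384; check Q = 0.002419
Then change container volume by factor 1.5 (V_new/V_old).
Step 2:
                    A           D           X           B
  Initial       0.265      0.2294        0.29       0.308
  Change     -0.04084     0.08168      0.1225      0.1225
  Equil        0.2241      0.3111      0.4125      0.4305
  solve Keq expr → x = 0.04084; check Q = 0.002419
Then add 0.08387 M of D.
Step 3:
                    A           D           X           B
  Initial      0.2241       0.395      0.4125      0.4305
  Change     0.008128    -0.01626    -0.02438    -0.02438
  Equil        0.2322      0.3787      0.3881      0.4061
  solve Keq expr → x = -0.008128; check Q = 0.002419

x = -0.008128 M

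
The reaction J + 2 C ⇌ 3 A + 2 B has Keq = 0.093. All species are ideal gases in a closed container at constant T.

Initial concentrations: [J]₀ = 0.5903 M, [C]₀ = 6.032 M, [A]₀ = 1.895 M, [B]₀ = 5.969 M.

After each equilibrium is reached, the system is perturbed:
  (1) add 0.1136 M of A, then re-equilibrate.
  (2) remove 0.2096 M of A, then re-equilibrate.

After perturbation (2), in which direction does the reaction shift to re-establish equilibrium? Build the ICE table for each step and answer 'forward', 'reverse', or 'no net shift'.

Q₀ = 11.29 vs Keq = 0.093 ⇒ Q>K, reverse
Step 1:
                    J           C           A           B
  I            0.5903       6.032       1.895       5.969
  C             0.444       0.888      -1.332      -0.888
  E             1.034        6.92       0.563       5.081
  solve Keq expr → x = -0.444; check Q = 0.093
Then add 0.1136 M of A.
Step 2:
                    J           C           A           B
  I             1.034        6.92      0.6766       5.081
  C           0.03302     0.06603    -0.09905    -0.06603
  E             1.067       6.986      0.5775       5.015
  solve Keq expr → x = -0.03302; check Q = 0.093
Then remove 0.2096 M of A.
Step 3:
                    J           C           A           B
  I             1.067       6.986      0.3679       5.015
  C          -0.06096     -0.1219      0.1829      0.1219
  E             1.006       6.864      0.5508       5.137
  solve Keq expr → x = 0.06096; check Q = 0.093

Direction: forward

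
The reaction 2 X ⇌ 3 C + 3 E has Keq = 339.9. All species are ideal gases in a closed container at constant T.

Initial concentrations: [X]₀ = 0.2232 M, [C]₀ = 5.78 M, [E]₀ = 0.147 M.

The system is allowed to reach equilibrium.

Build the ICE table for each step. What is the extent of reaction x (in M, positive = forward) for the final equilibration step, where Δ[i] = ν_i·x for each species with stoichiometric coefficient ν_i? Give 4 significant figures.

x = 0.04911 M

Q₀ = 12.31 vs Keq = 339.9 ⇒ Q<K, forward
Step 1:
                    X           C           E
  I            0.2232        5.78       0.147
  C          -0.09822      0.1473      0.1473
  E             0.125       5.927      0.2943
  solve Keq expr → x = 0.04911; check Q = 339.9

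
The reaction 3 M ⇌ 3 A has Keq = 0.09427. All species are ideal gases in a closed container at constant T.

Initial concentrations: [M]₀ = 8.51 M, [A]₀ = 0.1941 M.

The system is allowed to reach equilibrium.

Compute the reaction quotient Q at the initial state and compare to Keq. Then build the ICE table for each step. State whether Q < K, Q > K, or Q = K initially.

Q₀ = 1.1866e-05; Q < K (proceeds forward)

Q₀ = 1.1866e-05 vs Keq = 0.09427 ⇒ Q<K, forward
Step 1:
                  M         A
  init         8.51    0.1941
  Δ          -2.528     2.528
  eq          5.982     2.722
  solve Keq expr → x = 0.8428; check Q = 0.09427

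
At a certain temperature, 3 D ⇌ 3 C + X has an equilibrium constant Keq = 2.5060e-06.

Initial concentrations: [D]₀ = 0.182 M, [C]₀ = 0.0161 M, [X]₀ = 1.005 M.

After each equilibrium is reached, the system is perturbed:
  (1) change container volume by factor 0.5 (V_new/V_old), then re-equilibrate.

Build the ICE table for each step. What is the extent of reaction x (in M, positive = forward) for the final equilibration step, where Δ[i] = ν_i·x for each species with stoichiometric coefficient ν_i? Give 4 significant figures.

Q₀ = 6.9571e-04 vs Keq = 2.5060e-06 ⇒ Q>K, reverse
Step 1:
                    D           C           X
  Initial       0.182      0.0161       1.005
  Change      0.01345    -0.01345   -0.004482
  Equil        0.1954    0.002654       1.001
  solve Keq expr → x = -0.004482; check Q = 2.5060e-06
Then change container volume by factor 0.5 (V_new/V_old).
Step 2:
                    D           C           X
  Initial      0.3909    0.005309       2.001
  Change     0.001083   -0.001083 -3.6107e-04
  Equil         0.392    0.004225       2.001
  solve Keq expr → x = -3.6107e-04; check Q = 2.5060e-06

x = -3.6107e-04 M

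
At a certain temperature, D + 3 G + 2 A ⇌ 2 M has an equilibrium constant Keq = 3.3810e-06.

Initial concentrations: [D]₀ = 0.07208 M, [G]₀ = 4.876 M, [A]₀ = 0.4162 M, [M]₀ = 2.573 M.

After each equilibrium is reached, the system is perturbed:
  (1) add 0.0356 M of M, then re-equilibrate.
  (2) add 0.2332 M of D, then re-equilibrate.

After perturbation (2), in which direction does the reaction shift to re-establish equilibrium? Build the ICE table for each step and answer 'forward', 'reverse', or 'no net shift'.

Q₀ = 4.574 vs Keq = 3.3810e-06 ⇒ Q>K, reverse
Step 1:
                    D           G           A           M
  I           0.07208       4.876      0.4162       2.573
  C             1.213       3.639       2.426      -2.426
  E             1.285       8.515       2.842      0.1472
  solve Keq expr → x = -1.213; check Q = 3.3810e-06
Then add 0.0356 M of M.
Step 2:
                    D           G           A           M
  I             1.285       8.515       2.842      0.1828
  C           0.01589     0.04767     0.03178    -0.03178
  E             1.301       8.562       2.874       0.151
  solve Keq expr → x = -0.01589; check Q = 3.3810e-06
Then add 0.2332 M of D.
Step 3:
                    D           G           A           M
  I             1.534       8.562       2.874       0.151
  C          -0.00576    -0.01728    -0.01152     0.01152
  E             1.528       8.545       2.862      0.1625
  solve Keq expr → x = 0.00576; check Q = 3.3810e-06

Direction: forward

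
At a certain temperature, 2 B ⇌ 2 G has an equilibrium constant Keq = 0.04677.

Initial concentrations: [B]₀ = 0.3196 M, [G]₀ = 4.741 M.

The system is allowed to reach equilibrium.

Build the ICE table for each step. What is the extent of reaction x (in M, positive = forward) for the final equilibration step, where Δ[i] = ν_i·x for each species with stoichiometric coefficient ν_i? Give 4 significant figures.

Q₀ = 220.1 vs Keq = 0.04677 ⇒ Q>K, reverse
Step 1:
                  B         G
  I          0.3196     4.741
  C           3.841    -3.841
  E           4.161    0.8998
  solve Keq expr → x = -1.921; check Q = 0.04677

x = -1.921 M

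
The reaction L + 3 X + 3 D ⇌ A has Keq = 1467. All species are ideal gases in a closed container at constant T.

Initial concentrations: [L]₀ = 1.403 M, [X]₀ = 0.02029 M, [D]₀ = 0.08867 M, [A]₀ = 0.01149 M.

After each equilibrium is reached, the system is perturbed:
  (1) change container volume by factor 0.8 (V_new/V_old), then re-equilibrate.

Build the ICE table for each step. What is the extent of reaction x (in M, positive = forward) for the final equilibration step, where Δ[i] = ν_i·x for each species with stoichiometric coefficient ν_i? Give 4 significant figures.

x = 0.001335 M

Q₀ = 1.4063e+06 vs Keq = 1467 ⇒ Q>K, reverse
Step 1:
                  L         X         D         A
  Initial     1.403   0.02029   0.08867   0.01149
  Change    0.01093    0.0328    0.0328  -0.01093
  Equil       1.414   0.05309    0.1215 5.5634e-04
  solve Keq expr → x = -0.01093; check Q = 1467
Then change container volume by factor 0.8 (V_new/V_old).
Step 2:
                  L         X         D         A
  Initial     1.767   0.06636    0.1518 6.9542e-04
  Change  -0.001335 -0.004004 -0.004004  0.001335
  Equil       1.766   0.06236    0.1478   0.00203
  solve Keq expr → x = 0.001335; check Q = 1467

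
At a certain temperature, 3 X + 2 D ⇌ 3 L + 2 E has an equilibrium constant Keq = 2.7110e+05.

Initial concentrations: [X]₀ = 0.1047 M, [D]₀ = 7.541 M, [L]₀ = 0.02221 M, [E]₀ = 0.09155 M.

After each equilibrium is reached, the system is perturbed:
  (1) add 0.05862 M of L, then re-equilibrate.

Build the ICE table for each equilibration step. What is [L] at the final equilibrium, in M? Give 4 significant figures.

Q₀ = 1.4069e-06 vs Keq = 2.7110e+05 ⇒ Q<K, forward
Step 1:
                  X         D         L         E
  I          0.1047     7.541   0.02221   0.09155
  C         -0.1045   -0.0697    0.1045    0.0697
  E       1.5182e-04     7.471    0.1268    0.1612
  solve Keq expr → x = 0.03485; check Q = 2.7110e+05
Then add 0.05862 M of L.
Step 2:
                  X         D         L         E
  I       1.5182e-04     7.471    0.1854    0.1612
  C       7.0083e-05 4.6722e-05 -7.0083e-05 -4.6722e-05
  E       2.2190e-04     7.471    0.1853    0.1612
  solve Keq expr → x = -2.3361e-05; check Q = 2.7110e+05

[L]_eq = 0.1853 M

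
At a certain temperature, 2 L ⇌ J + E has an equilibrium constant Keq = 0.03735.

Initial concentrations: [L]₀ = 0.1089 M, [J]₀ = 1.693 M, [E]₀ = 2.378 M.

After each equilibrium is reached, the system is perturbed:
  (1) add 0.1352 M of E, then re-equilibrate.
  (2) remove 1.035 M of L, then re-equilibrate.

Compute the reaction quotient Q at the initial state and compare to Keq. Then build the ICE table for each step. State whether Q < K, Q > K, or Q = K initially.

Q₀ = 339.5; Q > K (proceeds reverse)

Q₀ = 339.5 vs Keq = 0.03735 ⇒ Q>K, reverse
Step 1:
                    L           J           E
  init         0.1089       1.693       2.378
  Δ             2.766      -1.383      -1.383
  eq            2.875      0.3101      0.9951
  solve Keq expr → x = -1.383; check Q = 0.03735
Then add 0.1352 M of E.
Step 2:
                    L           J           E
  init          2.875      0.3101        1.13
  Δ           0.04531    -0.02266    -0.02266
  eq             2.92      0.2875       1.108
  solve Keq expr → x = -0.02266; check Q = 0.03735
Then remove 1.035 M of L.
Step 3:
                    L           J           E
  init          1.885      0.2875       1.108
  Δ            0.2356     -0.1178     -0.1178
  eq            2.121      0.1697      0.9899
  solve Keq expr → x = -0.1178; check Q = 0.03735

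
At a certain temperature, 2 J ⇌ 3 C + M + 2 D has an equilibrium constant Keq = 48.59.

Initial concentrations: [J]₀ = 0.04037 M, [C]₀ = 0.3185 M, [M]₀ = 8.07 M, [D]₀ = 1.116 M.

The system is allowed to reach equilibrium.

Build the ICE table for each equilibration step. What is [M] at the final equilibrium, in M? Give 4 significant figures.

Q₀ = 199.3 vs Keq = 48.59 ⇒ Q>K, reverse
Step 1:
                   J          C          M          D
  Initial    0.04037     0.3185       8.07      1.116
  Change     0.02551   -0.03826   -0.01275   -0.02551
  Equil      0.06588     0.2802      8.057       1.09
  solve Keq expr → x = -0.01275; check Q = 48.59

[M]_eq = 8.057 M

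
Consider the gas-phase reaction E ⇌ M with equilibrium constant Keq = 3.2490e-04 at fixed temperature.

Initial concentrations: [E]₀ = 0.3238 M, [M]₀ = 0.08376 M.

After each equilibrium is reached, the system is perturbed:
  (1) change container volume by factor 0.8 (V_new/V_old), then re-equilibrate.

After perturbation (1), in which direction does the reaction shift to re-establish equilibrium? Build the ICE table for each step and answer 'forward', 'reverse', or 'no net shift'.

Direction: no net shift

Q₀ = 0.2587 vs Keq = 3.2490e-04 ⇒ Q>K, reverse
Step 1:
                   E          M
  I           0.3238    0.08376
  C          0.08363   -0.08363
  E           0.4074 1.3237e-04
  solve Keq expr → x = -0.08363; check Q = 3.2490e-04
Then change container volume by factor 0.8 (V_new/V_old).
Step 2:
                   E          M
  I           0.5093 1.6547e-04
  C                0          0
  E           0.5093 1.6547e-04
  solve Keq expr → x = 0; check Q = 3.2490e-04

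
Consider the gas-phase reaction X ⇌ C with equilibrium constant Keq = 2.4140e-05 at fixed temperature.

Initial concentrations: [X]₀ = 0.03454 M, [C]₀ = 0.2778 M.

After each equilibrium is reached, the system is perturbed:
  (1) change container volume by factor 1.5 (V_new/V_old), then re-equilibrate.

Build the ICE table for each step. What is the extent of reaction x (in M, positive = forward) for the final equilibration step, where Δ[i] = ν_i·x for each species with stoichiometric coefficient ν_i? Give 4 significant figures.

x = 0 M

Q₀ = 8.043 vs Keq = 2.4140e-05 ⇒ Q>K, reverse
Step 1:
                   X          C
  init       0.03454     0.2778
  Δ           0.2778    -0.2778
  eq          0.3123 7.5397e-06
  solve Keq expr → x = -0.2778; check Q = 2.4140e-05
Then change container volume by factor 1.5 (V_new/V_old).
Step 2:
                   X          C
  init        0.2082 5.0265e-06
  Δ                0          0
  eq          0.2082 5.0265e-06
  solve Keq expr → x = 0; check Q = 2.4140e-05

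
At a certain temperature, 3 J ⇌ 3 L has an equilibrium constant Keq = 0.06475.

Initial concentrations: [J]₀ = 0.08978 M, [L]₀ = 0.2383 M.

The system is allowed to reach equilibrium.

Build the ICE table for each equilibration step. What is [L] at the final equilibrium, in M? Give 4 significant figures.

Q₀ = 18.7 vs Keq = 0.06475 ⇒ Q>K, reverse
Step 1:
                   J          L
  Initial    0.08978     0.2383
  Change      0.1443    -0.1443
  Equil       0.2341      0.094
  solve Keq expr → x = -0.0481; check Q = 0.06475

[L]_eq = 0.094 M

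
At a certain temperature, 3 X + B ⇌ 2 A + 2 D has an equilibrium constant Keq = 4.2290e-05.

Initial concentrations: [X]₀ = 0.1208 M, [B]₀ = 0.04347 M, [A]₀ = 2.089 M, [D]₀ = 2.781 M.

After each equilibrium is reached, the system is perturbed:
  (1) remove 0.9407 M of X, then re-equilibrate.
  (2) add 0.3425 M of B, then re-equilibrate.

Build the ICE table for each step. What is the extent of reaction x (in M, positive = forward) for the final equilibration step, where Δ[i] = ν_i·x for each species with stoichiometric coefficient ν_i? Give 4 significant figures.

Q₀ = 4.4044e+05 vs Keq = 4.2290e-05 ⇒ Q>K, reverse
Step 1:
                    X           B           A           D
  init         0.1208     0.04347       2.089       2.781
  Δ             3.057       1.019      -2.038      -2.038
  eq            3.178       1.062      0.0511      0.7431
  solve Keq expr → x = -1.019; check Q = 4.2290e-05
Then remove 0.9407 M of X.
Step 2:
                    X           B           A           D
  init          2.237       1.062      0.0511      0.7431
  Δ           0.02904     0.00968    -0.01936    -0.01936
  eq            2.266       1.072     0.03174      0.7237
  solve Keq expr → x = -0.00968; check Q = 4.2290e-05
Then add 0.3425 M of B.
Step 3:
                    X           B           A           D
  init          2.266       1.415     0.03174      0.7237
  Δ         -0.006479    -0.00216    0.004319    0.004319
  eq             2.26       1.412     0.03605      0.7281
  solve Keq expr → x = 0.00216; check Q = 4.2290e-05

x = 0.00216 M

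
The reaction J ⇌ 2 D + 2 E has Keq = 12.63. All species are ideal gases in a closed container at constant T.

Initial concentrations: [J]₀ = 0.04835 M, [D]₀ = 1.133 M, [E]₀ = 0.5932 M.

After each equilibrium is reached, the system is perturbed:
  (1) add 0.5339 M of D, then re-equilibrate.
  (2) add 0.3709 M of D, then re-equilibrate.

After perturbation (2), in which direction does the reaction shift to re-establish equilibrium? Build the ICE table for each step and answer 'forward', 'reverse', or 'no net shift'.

Q₀ = 9.343 vs Keq = 12.63 ⇒ Q<K, forward
Step 1:
                    J           D           E
  I           0.04835       1.133      0.5932
  C         -0.009119     0.01824     0.01824
  E           0.03923       1.151      0.6114
  solve Keq expr → x = 0.009119; check Q = 12.63
Then add 0.5339 M of D.
Step 2:
                    J           D           E
  I           0.03923       1.685      0.6114
  C           0.02653    -0.05305    -0.05305
  E           0.06576       1.632      0.5584
  solve Keq expr → x = -0.02653; check Q = 12.63
Then add 0.3709 M of D.
Step 3:
                    J           D           E
  I           0.06576       2.003      0.5584
  C           0.01791    -0.03582    -0.03582
  E           0.08367       1.967      0.5226
  solve Keq expr → x = -0.01791; check Q = 12.63

Direction: reverse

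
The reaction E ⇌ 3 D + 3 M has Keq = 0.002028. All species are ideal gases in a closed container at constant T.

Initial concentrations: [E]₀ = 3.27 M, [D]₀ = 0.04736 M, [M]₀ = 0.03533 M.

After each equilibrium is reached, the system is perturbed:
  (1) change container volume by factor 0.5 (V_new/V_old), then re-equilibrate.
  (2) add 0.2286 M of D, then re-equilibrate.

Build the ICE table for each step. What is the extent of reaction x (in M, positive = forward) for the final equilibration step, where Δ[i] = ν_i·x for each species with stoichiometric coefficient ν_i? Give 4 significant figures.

Q₀ = 1.4326e-09 vs Keq = 0.002028 ⇒ Q<K, forward
Step 1:
                    E           D           M
  Initial        3.27     0.04736     0.03533
  Change      -0.1297      0.3892      0.3892
  Equil          3.14      0.4366      0.4246
  solve Keq expr → x = 0.1297; check Q = 0.002028
Then change container volume by factor 0.5 (V_new/V_old).
Step 2:
                    E           D           M
  Initial       6.281      0.8732      0.8491
  Change       0.1254     -0.3761     -0.3761
  Equil         6.406       0.497       0.473
  solve Keq expr → x = -0.1254; check Q = 0.002028
Then add 0.2286 M of D.
Step 3:
                    E           D           M
  Initial       6.406      0.7256       0.473
  Change      0.03262    -0.09786    -0.09786
  Equil         6.439      0.6278      0.3751
  solve Keq expr → x = -0.03262; check Q = 0.002028

x = -0.03262 M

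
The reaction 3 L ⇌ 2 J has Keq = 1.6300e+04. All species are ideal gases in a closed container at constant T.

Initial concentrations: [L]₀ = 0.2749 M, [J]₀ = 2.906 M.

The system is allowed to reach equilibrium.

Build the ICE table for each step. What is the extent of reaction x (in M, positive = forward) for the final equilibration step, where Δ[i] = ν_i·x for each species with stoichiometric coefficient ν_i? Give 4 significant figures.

x = 0.06408 M

Q₀ = 406.5 vs Keq = 1.6300e+04 ⇒ Q<K, forward
Step 1:
                    L           J
  I            0.2749       2.906
  C           -0.1922      0.1282
  E           0.08266       3.034
  solve Keq expr → x = 0.06408; check Q = 1.6300e+04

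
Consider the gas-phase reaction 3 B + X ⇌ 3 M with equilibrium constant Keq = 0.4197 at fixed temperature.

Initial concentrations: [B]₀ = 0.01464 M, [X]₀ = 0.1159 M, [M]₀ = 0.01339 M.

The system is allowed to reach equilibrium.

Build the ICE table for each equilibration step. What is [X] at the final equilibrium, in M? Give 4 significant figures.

[X]_eq = 0.1179 M

Q₀ = 6.601 vs Keq = 0.4197 ⇒ Q>K, reverse
Step 1:
                  B         X         M
  I         0.01464    0.1159   0.01339
  C        0.005864  0.001955 -0.005864
  E          0.0205    0.1179  0.007526
  solve Keq expr → x = -0.001955; check Q = 0.4197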